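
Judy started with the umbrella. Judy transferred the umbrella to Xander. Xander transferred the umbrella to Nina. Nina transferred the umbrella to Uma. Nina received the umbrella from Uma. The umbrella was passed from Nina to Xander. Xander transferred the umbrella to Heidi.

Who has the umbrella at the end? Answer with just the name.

Answer: Heidi

Derivation:
Tracking the umbrella through each event:
Start: Judy has the umbrella.
After event 1: Xander has the umbrella.
After event 2: Nina has the umbrella.
After event 3: Uma has the umbrella.
After event 4: Nina has the umbrella.
After event 5: Xander has the umbrella.
After event 6: Heidi has the umbrella.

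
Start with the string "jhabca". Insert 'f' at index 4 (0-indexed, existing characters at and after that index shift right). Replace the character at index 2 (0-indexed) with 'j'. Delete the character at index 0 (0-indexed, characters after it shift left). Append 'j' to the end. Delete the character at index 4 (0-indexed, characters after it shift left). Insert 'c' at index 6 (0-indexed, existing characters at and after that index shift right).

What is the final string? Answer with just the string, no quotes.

Applying each edit step by step:
Start: "jhabca"
Op 1 (insert 'f' at idx 4): "jhabca" -> "jhabfca"
Op 2 (replace idx 2: 'a' -> 'j'): "jhabfca" -> "jhjbfca"
Op 3 (delete idx 0 = 'j'): "jhjbfca" -> "hjbfca"
Op 4 (append 'j'): "hjbfca" -> "hjbfcaj"
Op 5 (delete idx 4 = 'c'): "hjbfcaj" -> "hjbfaj"
Op 6 (insert 'c' at idx 6): "hjbfaj" -> "hjbfajc"

Answer: hjbfajc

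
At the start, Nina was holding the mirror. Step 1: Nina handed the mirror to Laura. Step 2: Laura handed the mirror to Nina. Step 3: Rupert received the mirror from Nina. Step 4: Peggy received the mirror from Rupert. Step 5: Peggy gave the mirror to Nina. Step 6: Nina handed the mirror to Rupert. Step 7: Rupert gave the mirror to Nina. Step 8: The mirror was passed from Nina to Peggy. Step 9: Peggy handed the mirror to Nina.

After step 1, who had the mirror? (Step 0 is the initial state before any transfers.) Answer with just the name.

Answer: Laura

Derivation:
Tracking the mirror holder through step 1:
After step 0 (start): Nina
After step 1: Laura

At step 1, the holder is Laura.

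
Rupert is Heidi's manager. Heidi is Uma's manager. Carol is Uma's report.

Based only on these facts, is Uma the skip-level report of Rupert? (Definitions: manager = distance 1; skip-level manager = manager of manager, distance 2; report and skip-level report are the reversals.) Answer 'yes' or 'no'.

Reconstructing the manager chain from the given facts:
  Rupert -> Heidi -> Uma -> Carol
(each arrow means 'manager of the next')
Positions in the chain (0 = top):
  position of Rupert: 0
  position of Heidi: 1
  position of Uma: 2
  position of Carol: 3

Uma is at position 2, Rupert is at position 0; signed distance (j - i) = -2.
'skip-level report' requires j - i = -2. Actual distance is -2, so the relation HOLDS.

Answer: yes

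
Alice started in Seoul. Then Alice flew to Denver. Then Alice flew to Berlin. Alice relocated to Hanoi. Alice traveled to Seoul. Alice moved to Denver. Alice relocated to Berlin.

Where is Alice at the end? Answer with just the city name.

Tracking Alice's location:
Start: Alice is in Seoul.
After move 1: Seoul -> Denver. Alice is in Denver.
After move 2: Denver -> Berlin. Alice is in Berlin.
After move 3: Berlin -> Hanoi. Alice is in Hanoi.
After move 4: Hanoi -> Seoul. Alice is in Seoul.
After move 5: Seoul -> Denver. Alice is in Denver.
After move 6: Denver -> Berlin. Alice is in Berlin.

Answer: Berlin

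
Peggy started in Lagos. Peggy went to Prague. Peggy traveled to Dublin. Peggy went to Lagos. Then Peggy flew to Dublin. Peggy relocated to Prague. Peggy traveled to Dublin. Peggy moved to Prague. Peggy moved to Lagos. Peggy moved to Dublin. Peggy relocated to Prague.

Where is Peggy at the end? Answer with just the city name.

Answer: Prague

Derivation:
Tracking Peggy's location:
Start: Peggy is in Lagos.
After move 1: Lagos -> Prague. Peggy is in Prague.
After move 2: Prague -> Dublin. Peggy is in Dublin.
After move 3: Dublin -> Lagos. Peggy is in Lagos.
After move 4: Lagos -> Dublin. Peggy is in Dublin.
After move 5: Dublin -> Prague. Peggy is in Prague.
After move 6: Prague -> Dublin. Peggy is in Dublin.
After move 7: Dublin -> Prague. Peggy is in Prague.
After move 8: Prague -> Lagos. Peggy is in Lagos.
After move 9: Lagos -> Dublin. Peggy is in Dublin.
After move 10: Dublin -> Prague. Peggy is in Prague.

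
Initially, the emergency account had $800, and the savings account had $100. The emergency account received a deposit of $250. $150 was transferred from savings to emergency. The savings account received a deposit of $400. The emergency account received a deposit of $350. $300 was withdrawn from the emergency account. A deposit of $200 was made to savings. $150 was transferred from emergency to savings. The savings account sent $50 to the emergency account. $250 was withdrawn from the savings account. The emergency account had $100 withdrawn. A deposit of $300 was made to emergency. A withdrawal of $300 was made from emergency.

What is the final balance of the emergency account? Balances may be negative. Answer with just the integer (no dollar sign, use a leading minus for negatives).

Tracking account balances step by step:
Start: emergency=800, savings=100
Event 1 (deposit 250 to emergency): emergency: 800 + 250 = 1050. Balances: emergency=1050, savings=100
Event 2 (transfer 150 savings -> emergency): savings: 100 - 150 = -50, emergency: 1050 + 150 = 1200. Balances: emergency=1200, savings=-50
Event 3 (deposit 400 to savings): savings: -50 + 400 = 350. Balances: emergency=1200, savings=350
Event 4 (deposit 350 to emergency): emergency: 1200 + 350 = 1550. Balances: emergency=1550, savings=350
Event 5 (withdraw 300 from emergency): emergency: 1550 - 300 = 1250. Balances: emergency=1250, savings=350
Event 6 (deposit 200 to savings): savings: 350 + 200 = 550. Balances: emergency=1250, savings=550
Event 7 (transfer 150 emergency -> savings): emergency: 1250 - 150 = 1100, savings: 550 + 150 = 700. Balances: emergency=1100, savings=700
Event 8 (transfer 50 savings -> emergency): savings: 700 - 50 = 650, emergency: 1100 + 50 = 1150. Balances: emergency=1150, savings=650
Event 9 (withdraw 250 from savings): savings: 650 - 250 = 400. Balances: emergency=1150, savings=400
Event 10 (withdraw 100 from emergency): emergency: 1150 - 100 = 1050. Balances: emergency=1050, savings=400
Event 11 (deposit 300 to emergency): emergency: 1050 + 300 = 1350. Balances: emergency=1350, savings=400
Event 12 (withdraw 300 from emergency): emergency: 1350 - 300 = 1050. Balances: emergency=1050, savings=400

Final balance of emergency: 1050

Answer: 1050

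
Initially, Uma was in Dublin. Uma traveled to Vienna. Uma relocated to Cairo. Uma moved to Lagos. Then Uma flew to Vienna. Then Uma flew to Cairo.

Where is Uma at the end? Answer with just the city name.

Tracking Uma's location:
Start: Uma is in Dublin.
After move 1: Dublin -> Vienna. Uma is in Vienna.
After move 2: Vienna -> Cairo. Uma is in Cairo.
After move 3: Cairo -> Lagos. Uma is in Lagos.
After move 4: Lagos -> Vienna. Uma is in Vienna.
After move 5: Vienna -> Cairo. Uma is in Cairo.

Answer: Cairo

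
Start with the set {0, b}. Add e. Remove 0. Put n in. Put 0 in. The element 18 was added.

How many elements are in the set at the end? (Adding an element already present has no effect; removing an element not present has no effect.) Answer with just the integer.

Tracking the set through each operation:
Start: {0, b}
Event 1 (add e): added. Set: {0, b, e}
Event 2 (remove 0): removed. Set: {b, e}
Event 3 (add n): added. Set: {b, e, n}
Event 4 (add 0): added. Set: {0, b, e, n}
Event 5 (add 18): added. Set: {0, 18, b, e, n}

Final set: {0, 18, b, e, n} (size 5)

Answer: 5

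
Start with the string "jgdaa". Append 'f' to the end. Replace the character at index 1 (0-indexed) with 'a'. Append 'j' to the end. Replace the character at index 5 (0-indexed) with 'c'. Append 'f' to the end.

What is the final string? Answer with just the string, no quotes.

Applying each edit step by step:
Start: "jgdaa"
Op 1 (append 'f'): "jgdaa" -> "jgdaaf"
Op 2 (replace idx 1: 'g' -> 'a'): "jgdaaf" -> "jadaaf"
Op 3 (append 'j'): "jadaaf" -> "jadaafj"
Op 4 (replace idx 5: 'f' -> 'c'): "jadaafj" -> "jadaacj"
Op 5 (append 'f'): "jadaacj" -> "jadaacjf"

Answer: jadaacjf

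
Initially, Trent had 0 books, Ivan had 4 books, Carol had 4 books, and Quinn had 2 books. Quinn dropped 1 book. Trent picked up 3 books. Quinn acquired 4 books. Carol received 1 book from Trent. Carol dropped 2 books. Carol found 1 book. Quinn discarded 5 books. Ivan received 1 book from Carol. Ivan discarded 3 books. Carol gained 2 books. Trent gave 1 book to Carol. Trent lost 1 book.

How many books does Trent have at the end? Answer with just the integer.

Answer: 0

Derivation:
Tracking counts step by step:
Start: Trent=0, Ivan=4, Carol=4, Quinn=2
Event 1 (Quinn -1): Quinn: 2 -> 1. State: Trent=0, Ivan=4, Carol=4, Quinn=1
Event 2 (Trent +3): Trent: 0 -> 3. State: Trent=3, Ivan=4, Carol=4, Quinn=1
Event 3 (Quinn +4): Quinn: 1 -> 5. State: Trent=3, Ivan=4, Carol=4, Quinn=5
Event 4 (Trent -> Carol, 1): Trent: 3 -> 2, Carol: 4 -> 5. State: Trent=2, Ivan=4, Carol=5, Quinn=5
Event 5 (Carol -2): Carol: 5 -> 3. State: Trent=2, Ivan=4, Carol=3, Quinn=5
Event 6 (Carol +1): Carol: 3 -> 4. State: Trent=2, Ivan=4, Carol=4, Quinn=5
Event 7 (Quinn -5): Quinn: 5 -> 0. State: Trent=2, Ivan=4, Carol=4, Quinn=0
Event 8 (Carol -> Ivan, 1): Carol: 4 -> 3, Ivan: 4 -> 5. State: Trent=2, Ivan=5, Carol=3, Quinn=0
Event 9 (Ivan -3): Ivan: 5 -> 2. State: Trent=2, Ivan=2, Carol=3, Quinn=0
Event 10 (Carol +2): Carol: 3 -> 5. State: Trent=2, Ivan=2, Carol=5, Quinn=0
Event 11 (Trent -> Carol, 1): Trent: 2 -> 1, Carol: 5 -> 6. State: Trent=1, Ivan=2, Carol=6, Quinn=0
Event 12 (Trent -1): Trent: 1 -> 0. State: Trent=0, Ivan=2, Carol=6, Quinn=0

Trent's final count: 0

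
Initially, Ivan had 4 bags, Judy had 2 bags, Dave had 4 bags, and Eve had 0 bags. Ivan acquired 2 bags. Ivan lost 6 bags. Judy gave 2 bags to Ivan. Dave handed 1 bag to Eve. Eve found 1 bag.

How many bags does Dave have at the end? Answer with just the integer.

Answer: 3

Derivation:
Tracking counts step by step:
Start: Ivan=4, Judy=2, Dave=4, Eve=0
Event 1 (Ivan +2): Ivan: 4 -> 6. State: Ivan=6, Judy=2, Dave=4, Eve=0
Event 2 (Ivan -6): Ivan: 6 -> 0. State: Ivan=0, Judy=2, Dave=4, Eve=0
Event 3 (Judy -> Ivan, 2): Judy: 2 -> 0, Ivan: 0 -> 2. State: Ivan=2, Judy=0, Dave=4, Eve=0
Event 4 (Dave -> Eve, 1): Dave: 4 -> 3, Eve: 0 -> 1. State: Ivan=2, Judy=0, Dave=3, Eve=1
Event 5 (Eve +1): Eve: 1 -> 2. State: Ivan=2, Judy=0, Dave=3, Eve=2

Dave's final count: 3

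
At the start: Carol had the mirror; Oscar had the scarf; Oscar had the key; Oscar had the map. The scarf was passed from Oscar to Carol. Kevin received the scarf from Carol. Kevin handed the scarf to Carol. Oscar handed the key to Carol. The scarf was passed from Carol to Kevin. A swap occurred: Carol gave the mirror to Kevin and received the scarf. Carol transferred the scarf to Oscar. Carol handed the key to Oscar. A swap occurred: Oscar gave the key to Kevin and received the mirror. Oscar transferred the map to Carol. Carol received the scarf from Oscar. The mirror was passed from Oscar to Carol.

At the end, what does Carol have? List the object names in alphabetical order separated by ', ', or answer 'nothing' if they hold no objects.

Tracking all object holders:
Start: mirror:Carol, scarf:Oscar, key:Oscar, map:Oscar
Event 1 (give scarf: Oscar -> Carol). State: mirror:Carol, scarf:Carol, key:Oscar, map:Oscar
Event 2 (give scarf: Carol -> Kevin). State: mirror:Carol, scarf:Kevin, key:Oscar, map:Oscar
Event 3 (give scarf: Kevin -> Carol). State: mirror:Carol, scarf:Carol, key:Oscar, map:Oscar
Event 4 (give key: Oscar -> Carol). State: mirror:Carol, scarf:Carol, key:Carol, map:Oscar
Event 5 (give scarf: Carol -> Kevin). State: mirror:Carol, scarf:Kevin, key:Carol, map:Oscar
Event 6 (swap mirror<->scarf: now mirror:Kevin, scarf:Carol). State: mirror:Kevin, scarf:Carol, key:Carol, map:Oscar
Event 7 (give scarf: Carol -> Oscar). State: mirror:Kevin, scarf:Oscar, key:Carol, map:Oscar
Event 8 (give key: Carol -> Oscar). State: mirror:Kevin, scarf:Oscar, key:Oscar, map:Oscar
Event 9 (swap key<->mirror: now key:Kevin, mirror:Oscar). State: mirror:Oscar, scarf:Oscar, key:Kevin, map:Oscar
Event 10 (give map: Oscar -> Carol). State: mirror:Oscar, scarf:Oscar, key:Kevin, map:Carol
Event 11 (give scarf: Oscar -> Carol). State: mirror:Oscar, scarf:Carol, key:Kevin, map:Carol
Event 12 (give mirror: Oscar -> Carol). State: mirror:Carol, scarf:Carol, key:Kevin, map:Carol

Final state: mirror:Carol, scarf:Carol, key:Kevin, map:Carol
Carol holds: map, mirror, scarf.

Answer: map, mirror, scarf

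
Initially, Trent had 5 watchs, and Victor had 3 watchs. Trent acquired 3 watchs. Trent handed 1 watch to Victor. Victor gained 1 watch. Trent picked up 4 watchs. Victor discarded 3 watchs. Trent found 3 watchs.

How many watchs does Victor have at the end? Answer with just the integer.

Answer: 2

Derivation:
Tracking counts step by step:
Start: Trent=5, Victor=3
Event 1 (Trent +3): Trent: 5 -> 8. State: Trent=8, Victor=3
Event 2 (Trent -> Victor, 1): Trent: 8 -> 7, Victor: 3 -> 4. State: Trent=7, Victor=4
Event 3 (Victor +1): Victor: 4 -> 5. State: Trent=7, Victor=5
Event 4 (Trent +4): Trent: 7 -> 11. State: Trent=11, Victor=5
Event 5 (Victor -3): Victor: 5 -> 2. State: Trent=11, Victor=2
Event 6 (Trent +3): Trent: 11 -> 14. State: Trent=14, Victor=2

Victor's final count: 2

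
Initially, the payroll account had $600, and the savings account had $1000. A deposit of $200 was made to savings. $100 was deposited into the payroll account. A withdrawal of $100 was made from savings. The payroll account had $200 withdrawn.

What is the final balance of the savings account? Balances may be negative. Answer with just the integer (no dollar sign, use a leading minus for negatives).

Tracking account balances step by step:
Start: payroll=600, savings=1000
Event 1 (deposit 200 to savings): savings: 1000 + 200 = 1200. Balances: payroll=600, savings=1200
Event 2 (deposit 100 to payroll): payroll: 600 + 100 = 700. Balances: payroll=700, savings=1200
Event 3 (withdraw 100 from savings): savings: 1200 - 100 = 1100. Balances: payroll=700, savings=1100
Event 4 (withdraw 200 from payroll): payroll: 700 - 200 = 500. Balances: payroll=500, savings=1100

Final balance of savings: 1100

Answer: 1100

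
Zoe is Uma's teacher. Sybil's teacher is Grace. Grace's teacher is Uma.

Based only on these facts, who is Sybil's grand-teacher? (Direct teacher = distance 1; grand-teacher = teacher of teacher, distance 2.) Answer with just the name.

Reconstructing the teacher chain from the given facts:
  Zoe -> Uma -> Grace -> Sybil
(each arrow means 'teacher of the next')
Positions in the chain (0 = top):
  position of Zoe: 0
  position of Uma: 1
  position of Grace: 2
  position of Sybil: 3

Sybil is at position 3; the grand-teacher is 2 steps up the chain, i.e. position 1: Uma.

Answer: Uma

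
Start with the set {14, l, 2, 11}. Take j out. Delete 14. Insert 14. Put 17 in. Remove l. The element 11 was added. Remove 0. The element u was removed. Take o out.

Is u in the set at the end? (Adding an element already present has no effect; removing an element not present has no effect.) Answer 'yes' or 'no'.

Tracking the set through each operation:
Start: {11, 14, 2, l}
Event 1 (remove j): not present, no change. Set: {11, 14, 2, l}
Event 2 (remove 14): removed. Set: {11, 2, l}
Event 3 (add 14): added. Set: {11, 14, 2, l}
Event 4 (add 17): added. Set: {11, 14, 17, 2, l}
Event 5 (remove l): removed. Set: {11, 14, 17, 2}
Event 6 (add 11): already present, no change. Set: {11, 14, 17, 2}
Event 7 (remove 0): not present, no change. Set: {11, 14, 17, 2}
Event 8 (remove u): not present, no change. Set: {11, 14, 17, 2}
Event 9 (remove o): not present, no change. Set: {11, 14, 17, 2}

Final set: {11, 14, 17, 2} (size 4)
u is NOT in the final set.

Answer: no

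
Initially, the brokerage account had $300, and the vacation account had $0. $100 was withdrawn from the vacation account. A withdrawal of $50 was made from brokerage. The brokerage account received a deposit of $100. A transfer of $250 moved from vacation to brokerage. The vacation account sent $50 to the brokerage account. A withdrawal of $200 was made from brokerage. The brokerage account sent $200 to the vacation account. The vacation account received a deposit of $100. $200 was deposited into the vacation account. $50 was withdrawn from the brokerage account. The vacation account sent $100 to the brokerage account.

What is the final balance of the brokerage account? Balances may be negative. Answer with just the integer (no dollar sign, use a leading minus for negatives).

Tracking account balances step by step:
Start: brokerage=300, vacation=0
Event 1 (withdraw 100 from vacation): vacation: 0 - 100 = -100. Balances: brokerage=300, vacation=-100
Event 2 (withdraw 50 from brokerage): brokerage: 300 - 50 = 250. Balances: brokerage=250, vacation=-100
Event 3 (deposit 100 to brokerage): brokerage: 250 + 100 = 350. Balances: brokerage=350, vacation=-100
Event 4 (transfer 250 vacation -> brokerage): vacation: -100 - 250 = -350, brokerage: 350 + 250 = 600. Balances: brokerage=600, vacation=-350
Event 5 (transfer 50 vacation -> brokerage): vacation: -350 - 50 = -400, brokerage: 600 + 50 = 650. Balances: brokerage=650, vacation=-400
Event 6 (withdraw 200 from brokerage): brokerage: 650 - 200 = 450. Balances: brokerage=450, vacation=-400
Event 7 (transfer 200 brokerage -> vacation): brokerage: 450 - 200 = 250, vacation: -400 + 200 = -200. Balances: brokerage=250, vacation=-200
Event 8 (deposit 100 to vacation): vacation: -200 + 100 = -100. Balances: brokerage=250, vacation=-100
Event 9 (deposit 200 to vacation): vacation: -100 + 200 = 100. Balances: brokerage=250, vacation=100
Event 10 (withdraw 50 from brokerage): brokerage: 250 - 50 = 200. Balances: brokerage=200, vacation=100
Event 11 (transfer 100 vacation -> brokerage): vacation: 100 - 100 = 0, brokerage: 200 + 100 = 300. Balances: brokerage=300, vacation=0

Final balance of brokerage: 300

Answer: 300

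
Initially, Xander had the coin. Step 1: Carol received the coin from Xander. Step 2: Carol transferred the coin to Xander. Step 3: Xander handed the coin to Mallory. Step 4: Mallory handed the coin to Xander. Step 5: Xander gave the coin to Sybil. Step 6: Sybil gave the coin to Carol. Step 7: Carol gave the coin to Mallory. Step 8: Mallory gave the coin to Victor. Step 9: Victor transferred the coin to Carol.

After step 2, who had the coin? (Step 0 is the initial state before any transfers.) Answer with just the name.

Answer: Xander

Derivation:
Tracking the coin holder through step 2:
After step 0 (start): Xander
After step 1: Carol
After step 2: Xander

At step 2, the holder is Xander.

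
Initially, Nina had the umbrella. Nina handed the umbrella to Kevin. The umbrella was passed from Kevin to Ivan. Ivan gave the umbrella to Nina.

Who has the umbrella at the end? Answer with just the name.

Answer: Nina

Derivation:
Tracking the umbrella through each event:
Start: Nina has the umbrella.
After event 1: Kevin has the umbrella.
After event 2: Ivan has the umbrella.
After event 3: Nina has the umbrella.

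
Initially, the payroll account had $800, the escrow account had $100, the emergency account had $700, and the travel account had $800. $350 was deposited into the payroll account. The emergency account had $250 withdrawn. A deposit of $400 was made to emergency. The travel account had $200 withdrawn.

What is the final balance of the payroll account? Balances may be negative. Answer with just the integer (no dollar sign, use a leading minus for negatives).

Answer: 1150

Derivation:
Tracking account balances step by step:
Start: payroll=800, escrow=100, emergency=700, travel=800
Event 1 (deposit 350 to payroll): payroll: 800 + 350 = 1150. Balances: payroll=1150, escrow=100, emergency=700, travel=800
Event 2 (withdraw 250 from emergency): emergency: 700 - 250 = 450. Balances: payroll=1150, escrow=100, emergency=450, travel=800
Event 3 (deposit 400 to emergency): emergency: 450 + 400 = 850. Balances: payroll=1150, escrow=100, emergency=850, travel=800
Event 4 (withdraw 200 from travel): travel: 800 - 200 = 600. Balances: payroll=1150, escrow=100, emergency=850, travel=600

Final balance of payroll: 1150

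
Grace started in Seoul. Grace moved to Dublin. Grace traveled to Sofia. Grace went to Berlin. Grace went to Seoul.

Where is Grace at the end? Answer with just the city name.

Tracking Grace's location:
Start: Grace is in Seoul.
After move 1: Seoul -> Dublin. Grace is in Dublin.
After move 2: Dublin -> Sofia. Grace is in Sofia.
After move 3: Sofia -> Berlin. Grace is in Berlin.
After move 4: Berlin -> Seoul. Grace is in Seoul.

Answer: Seoul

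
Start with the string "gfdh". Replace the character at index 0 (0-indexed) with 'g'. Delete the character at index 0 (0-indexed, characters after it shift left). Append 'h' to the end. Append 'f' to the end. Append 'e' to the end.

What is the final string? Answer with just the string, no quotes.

Answer: fdhhfe

Derivation:
Applying each edit step by step:
Start: "gfdh"
Op 1 (replace idx 0: 'g' -> 'g'): "gfdh" -> "gfdh"
Op 2 (delete idx 0 = 'g'): "gfdh" -> "fdh"
Op 3 (append 'h'): "fdh" -> "fdhh"
Op 4 (append 'f'): "fdhh" -> "fdhhf"
Op 5 (append 'e'): "fdhhf" -> "fdhhfe"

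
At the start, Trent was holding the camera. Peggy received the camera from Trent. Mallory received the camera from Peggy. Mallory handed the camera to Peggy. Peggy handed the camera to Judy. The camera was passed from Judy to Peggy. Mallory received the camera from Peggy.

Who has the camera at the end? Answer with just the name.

Answer: Mallory

Derivation:
Tracking the camera through each event:
Start: Trent has the camera.
After event 1: Peggy has the camera.
After event 2: Mallory has the camera.
After event 3: Peggy has the camera.
After event 4: Judy has the camera.
After event 5: Peggy has the camera.
After event 6: Mallory has the camera.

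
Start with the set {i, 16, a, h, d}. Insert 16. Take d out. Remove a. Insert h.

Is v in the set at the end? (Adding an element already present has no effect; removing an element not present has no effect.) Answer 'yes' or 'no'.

Answer: no

Derivation:
Tracking the set through each operation:
Start: {16, a, d, h, i}
Event 1 (add 16): already present, no change. Set: {16, a, d, h, i}
Event 2 (remove d): removed. Set: {16, a, h, i}
Event 3 (remove a): removed. Set: {16, h, i}
Event 4 (add h): already present, no change. Set: {16, h, i}

Final set: {16, h, i} (size 3)
v is NOT in the final set.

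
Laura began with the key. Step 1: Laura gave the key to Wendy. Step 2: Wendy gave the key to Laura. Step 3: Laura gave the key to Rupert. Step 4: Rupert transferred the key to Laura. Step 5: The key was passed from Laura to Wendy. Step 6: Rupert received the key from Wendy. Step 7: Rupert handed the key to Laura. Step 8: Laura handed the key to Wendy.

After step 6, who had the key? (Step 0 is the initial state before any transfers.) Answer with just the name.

Answer: Rupert

Derivation:
Tracking the key holder through step 6:
After step 0 (start): Laura
After step 1: Wendy
After step 2: Laura
After step 3: Rupert
After step 4: Laura
After step 5: Wendy
After step 6: Rupert

At step 6, the holder is Rupert.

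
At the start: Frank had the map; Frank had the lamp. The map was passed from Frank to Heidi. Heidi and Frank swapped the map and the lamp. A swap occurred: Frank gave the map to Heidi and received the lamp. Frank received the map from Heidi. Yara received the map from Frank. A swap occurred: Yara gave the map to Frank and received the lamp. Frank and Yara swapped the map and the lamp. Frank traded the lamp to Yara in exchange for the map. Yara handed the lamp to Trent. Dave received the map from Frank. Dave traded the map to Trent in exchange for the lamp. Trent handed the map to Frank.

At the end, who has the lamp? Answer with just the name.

Tracking all object holders:
Start: map:Frank, lamp:Frank
Event 1 (give map: Frank -> Heidi). State: map:Heidi, lamp:Frank
Event 2 (swap map<->lamp: now map:Frank, lamp:Heidi). State: map:Frank, lamp:Heidi
Event 3 (swap map<->lamp: now map:Heidi, lamp:Frank). State: map:Heidi, lamp:Frank
Event 4 (give map: Heidi -> Frank). State: map:Frank, lamp:Frank
Event 5 (give map: Frank -> Yara). State: map:Yara, lamp:Frank
Event 6 (swap map<->lamp: now map:Frank, lamp:Yara). State: map:Frank, lamp:Yara
Event 7 (swap map<->lamp: now map:Yara, lamp:Frank). State: map:Yara, lamp:Frank
Event 8 (swap lamp<->map: now lamp:Yara, map:Frank). State: map:Frank, lamp:Yara
Event 9 (give lamp: Yara -> Trent). State: map:Frank, lamp:Trent
Event 10 (give map: Frank -> Dave). State: map:Dave, lamp:Trent
Event 11 (swap map<->lamp: now map:Trent, lamp:Dave). State: map:Trent, lamp:Dave
Event 12 (give map: Trent -> Frank). State: map:Frank, lamp:Dave

Final state: map:Frank, lamp:Dave
The lamp is held by Dave.

Answer: Dave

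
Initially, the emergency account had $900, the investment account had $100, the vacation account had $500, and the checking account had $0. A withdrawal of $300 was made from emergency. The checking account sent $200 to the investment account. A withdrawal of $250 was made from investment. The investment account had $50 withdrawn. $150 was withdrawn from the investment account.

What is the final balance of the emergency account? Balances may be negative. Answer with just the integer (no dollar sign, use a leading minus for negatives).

Tracking account balances step by step:
Start: emergency=900, investment=100, vacation=500, checking=0
Event 1 (withdraw 300 from emergency): emergency: 900 - 300 = 600. Balances: emergency=600, investment=100, vacation=500, checking=0
Event 2 (transfer 200 checking -> investment): checking: 0 - 200 = -200, investment: 100 + 200 = 300. Balances: emergency=600, investment=300, vacation=500, checking=-200
Event 3 (withdraw 250 from investment): investment: 300 - 250 = 50. Balances: emergency=600, investment=50, vacation=500, checking=-200
Event 4 (withdraw 50 from investment): investment: 50 - 50 = 0. Balances: emergency=600, investment=0, vacation=500, checking=-200
Event 5 (withdraw 150 from investment): investment: 0 - 150 = -150. Balances: emergency=600, investment=-150, vacation=500, checking=-200

Final balance of emergency: 600

Answer: 600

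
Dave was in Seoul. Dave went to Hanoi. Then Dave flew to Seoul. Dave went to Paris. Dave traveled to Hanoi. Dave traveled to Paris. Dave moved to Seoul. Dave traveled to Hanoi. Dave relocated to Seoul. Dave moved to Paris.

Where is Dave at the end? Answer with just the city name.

Answer: Paris

Derivation:
Tracking Dave's location:
Start: Dave is in Seoul.
After move 1: Seoul -> Hanoi. Dave is in Hanoi.
After move 2: Hanoi -> Seoul. Dave is in Seoul.
After move 3: Seoul -> Paris. Dave is in Paris.
After move 4: Paris -> Hanoi. Dave is in Hanoi.
After move 5: Hanoi -> Paris. Dave is in Paris.
After move 6: Paris -> Seoul. Dave is in Seoul.
After move 7: Seoul -> Hanoi. Dave is in Hanoi.
After move 8: Hanoi -> Seoul. Dave is in Seoul.
After move 9: Seoul -> Paris. Dave is in Paris.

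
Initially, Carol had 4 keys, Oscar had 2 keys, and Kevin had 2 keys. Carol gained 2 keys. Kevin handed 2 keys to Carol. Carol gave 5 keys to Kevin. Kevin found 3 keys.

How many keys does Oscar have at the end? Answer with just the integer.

Tracking counts step by step:
Start: Carol=4, Oscar=2, Kevin=2
Event 1 (Carol +2): Carol: 4 -> 6. State: Carol=6, Oscar=2, Kevin=2
Event 2 (Kevin -> Carol, 2): Kevin: 2 -> 0, Carol: 6 -> 8. State: Carol=8, Oscar=2, Kevin=0
Event 3 (Carol -> Kevin, 5): Carol: 8 -> 3, Kevin: 0 -> 5. State: Carol=3, Oscar=2, Kevin=5
Event 4 (Kevin +3): Kevin: 5 -> 8. State: Carol=3, Oscar=2, Kevin=8

Oscar's final count: 2

Answer: 2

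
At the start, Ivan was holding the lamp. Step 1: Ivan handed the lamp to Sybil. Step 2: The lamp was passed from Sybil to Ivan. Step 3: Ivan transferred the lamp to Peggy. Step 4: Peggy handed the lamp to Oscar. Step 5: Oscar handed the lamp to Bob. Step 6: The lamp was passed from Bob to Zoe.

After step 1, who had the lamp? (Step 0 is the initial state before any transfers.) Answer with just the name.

Answer: Sybil

Derivation:
Tracking the lamp holder through step 1:
After step 0 (start): Ivan
After step 1: Sybil

At step 1, the holder is Sybil.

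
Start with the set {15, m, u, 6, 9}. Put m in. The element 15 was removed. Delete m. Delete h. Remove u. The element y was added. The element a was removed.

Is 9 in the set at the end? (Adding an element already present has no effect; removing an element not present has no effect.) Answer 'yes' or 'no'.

Tracking the set through each operation:
Start: {15, 6, 9, m, u}
Event 1 (add m): already present, no change. Set: {15, 6, 9, m, u}
Event 2 (remove 15): removed. Set: {6, 9, m, u}
Event 3 (remove m): removed. Set: {6, 9, u}
Event 4 (remove h): not present, no change. Set: {6, 9, u}
Event 5 (remove u): removed. Set: {6, 9}
Event 6 (add y): added. Set: {6, 9, y}
Event 7 (remove a): not present, no change. Set: {6, 9, y}

Final set: {6, 9, y} (size 3)
9 is in the final set.

Answer: yes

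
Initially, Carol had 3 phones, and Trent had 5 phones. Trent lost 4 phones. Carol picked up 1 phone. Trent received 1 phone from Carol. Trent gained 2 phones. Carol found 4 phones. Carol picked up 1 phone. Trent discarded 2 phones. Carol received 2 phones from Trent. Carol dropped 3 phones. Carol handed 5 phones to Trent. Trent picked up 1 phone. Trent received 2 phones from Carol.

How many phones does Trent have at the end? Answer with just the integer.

Answer: 8

Derivation:
Tracking counts step by step:
Start: Carol=3, Trent=5
Event 1 (Trent -4): Trent: 5 -> 1. State: Carol=3, Trent=1
Event 2 (Carol +1): Carol: 3 -> 4. State: Carol=4, Trent=1
Event 3 (Carol -> Trent, 1): Carol: 4 -> 3, Trent: 1 -> 2. State: Carol=3, Trent=2
Event 4 (Trent +2): Trent: 2 -> 4. State: Carol=3, Trent=4
Event 5 (Carol +4): Carol: 3 -> 7. State: Carol=7, Trent=4
Event 6 (Carol +1): Carol: 7 -> 8. State: Carol=8, Trent=4
Event 7 (Trent -2): Trent: 4 -> 2. State: Carol=8, Trent=2
Event 8 (Trent -> Carol, 2): Trent: 2 -> 0, Carol: 8 -> 10. State: Carol=10, Trent=0
Event 9 (Carol -3): Carol: 10 -> 7. State: Carol=7, Trent=0
Event 10 (Carol -> Trent, 5): Carol: 7 -> 2, Trent: 0 -> 5. State: Carol=2, Trent=5
Event 11 (Trent +1): Trent: 5 -> 6. State: Carol=2, Trent=6
Event 12 (Carol -> Trent, 2): Carol: 2 -> 0, Trent: 6 -> 8. State: Carol=0, Trent=8

Trent's final count: 8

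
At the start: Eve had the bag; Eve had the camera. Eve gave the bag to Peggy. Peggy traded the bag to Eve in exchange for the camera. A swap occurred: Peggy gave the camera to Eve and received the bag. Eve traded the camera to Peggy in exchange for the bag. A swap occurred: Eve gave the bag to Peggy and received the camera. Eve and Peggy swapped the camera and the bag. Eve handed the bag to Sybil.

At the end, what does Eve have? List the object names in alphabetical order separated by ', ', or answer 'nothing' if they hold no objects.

Tracking all object holders:
Start: bag:Eve, camera:Eve
Event 1 (give bag: Eve -> Peggy). State: bag:Peggy, camera:Eve
Event 2 (swap bag<->camera: now bag:Eve, camera:Peggy). State: bag:Eve, camera:Peggy
Event 3 (swap camera<->bag: now camera:Eve, bag:Peggy). State: bag:Peggy, camera:Eve
Event 4 (swap camera<->bag: now camera:Peggy, bag:Eve). State: bag:Eve, camera:Peggy
Event 5 (swap bag<->camera: now bag:Peggy, camera:Eve). State: bag:Peggy, camera:Eve
Event 6 (swap camera<->bag: now camera:Peggy, bag:Eve). State: bag:Eve, camera:Peggy
Event 7 (give bag: Eve -> Sybil). State: bag:Sybil, camera:Peggy

Final state: bag:Sybil, camera:Peggy
Eve holds: (nothing).

Answer: nothing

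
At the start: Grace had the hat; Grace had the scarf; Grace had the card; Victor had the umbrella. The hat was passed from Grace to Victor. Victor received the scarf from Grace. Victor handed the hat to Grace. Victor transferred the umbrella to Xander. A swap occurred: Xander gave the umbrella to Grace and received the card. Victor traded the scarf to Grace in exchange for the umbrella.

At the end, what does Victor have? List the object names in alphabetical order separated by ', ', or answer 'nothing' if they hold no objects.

Answer: umbrella

Derivation:
Tracking all object holders:
Start: hat:Grace, scarf:Grace, card:Grace, umbrella:Victor
Event 1 (give hat: Grace -> Victor). State: hat:Victor, scarf:Grace, card:Grace, umbrella:Victor
Event 2 (give scarf: Grace -> Victor). State: hat:Victor, scarf:Victor, card:Grace, umbrella:Victor
Event 3 (give hat: Victor -> Grace). State: hat:Grace, scarf:Victor, card:Grace, umbrella:Victor
Event 4 (give umbrella: Victor -> Xander). State: hat:Grace, scarf:Victor, card:Grace, umbrella:Xander
Event 5 (swap umbrella<->card: now umbrella:Grace, card:Xander). State: hat:Grace, scarf:Victor, card:Xander, umbrella:Grace
Event 6 (swap scarf<->umbrella: now scarf:Grace, umbrella:Victor). State: hat:Grace, scarf:Grace, card:Xander, umbrella:Victor

Final state: hat:Grace, scarf:Grace, card:Xander, umbrella:Victor
Victor holds: umbrella.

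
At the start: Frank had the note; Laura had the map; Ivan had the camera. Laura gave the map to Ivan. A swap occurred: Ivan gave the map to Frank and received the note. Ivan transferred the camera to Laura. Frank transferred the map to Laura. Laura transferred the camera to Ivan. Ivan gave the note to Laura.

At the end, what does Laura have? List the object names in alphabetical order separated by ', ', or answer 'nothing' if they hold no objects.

Answer: map, note

Derivation:
Tracking all object holders:
Start: note:Frank, map:Laura, camera:Ivan
Event 1 (give map: Laura -> Ivan). State: note:Frank, map:Ivan, camera:Ivan
Event 2 (swap map<->note: now map:Frank, note:Ivan). State: note:Ivan, map:Frank, camera:Ivan
Event 3 (give camera: Ivan -> Laura). State: note:Ivan, map:Frank, camera:Laura
Event 4 (give map: Frank -> Laura). State: note:Ivan, map:Laura, camera:Laura
Event 5 (give camera: Laura -> Ivan). State: note:Ivan, map:Laura, camera:Ivan
Event 6 (give note: Ivan -> Laura). State: note:Laura, map:Laura, camera:Ivan

Final state: note:Laura, map:Laura, camera:Ivan
Laura holds: map, note.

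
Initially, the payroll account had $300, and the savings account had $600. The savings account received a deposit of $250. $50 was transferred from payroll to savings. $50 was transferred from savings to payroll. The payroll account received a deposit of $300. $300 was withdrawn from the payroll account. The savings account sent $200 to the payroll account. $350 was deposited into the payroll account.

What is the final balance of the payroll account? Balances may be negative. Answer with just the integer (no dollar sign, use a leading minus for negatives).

Tracking account balances step by step:
Start: payroll=300, savings=600
Event 1 (deposit 250 to savings): savings: 600 + 250 = 850. Balances: payroll=300, savings=850
Event 2 (transfer 50 payroll -> savings): payroll: 300 - 50 = 250, savings: 850 + 50 = 900. Balances: payroll=250, savings=900
Event 3 (transfer 50 savings -> payroll): savings: 900 - 50 = 850, payroll: 250 + 50 = 300. Balances: payroll=300, savings=850
Event 4 (deposit 300 to payroll): payroll: 300 + 300 = 600. Balances: payroll=600, savings=850
Event 5 (withdraw 300 from payroll): payroll: 600 - 300 = 300. Balances: payroll=300, savings=850
Event 6 (transfer 200 savings -> payroll): savings: 850 - 200 = 650, payroll: 300 + 200 = 500. Balances: payroll=500, savings=650
Event 7 (deposit 350 to payroll): payroll: 500 + 350 = 850. Balances: payroll=850, savings=650

Final balance of payroll: 850

Answer: 850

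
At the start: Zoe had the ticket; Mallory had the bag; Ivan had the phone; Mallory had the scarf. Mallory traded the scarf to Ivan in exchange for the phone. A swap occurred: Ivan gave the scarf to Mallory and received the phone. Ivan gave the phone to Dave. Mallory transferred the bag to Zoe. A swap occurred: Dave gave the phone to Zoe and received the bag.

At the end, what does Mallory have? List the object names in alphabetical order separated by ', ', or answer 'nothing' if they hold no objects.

Answer: scarf

Derivation:
Tracking all object holders:
Start: ticket:Zoe, bag:Mallory, phone:Ivan, scarf:Mallory
Event 1 (swap scarf<->phone: now scarf:Ivan, phone:Mallory). State: ticket:Zoe, bag:Mallory, phone:Mallory, scarf:Ivan
Event 2 (swap scarf<->phone: now scarf:Mallory, phone:Ivan). State: ticket:Zoe, bag:Mallory, phone:Ivan, scarf:Mallory
Event 3 (give phone: Ivan -> Dave). State: ticket:Zoe, bag:Mallory, phone:Dave, scarf:Mallory
Event 4 (give bag: Mallory -> Zoe). State: ticket:Zoe, bag:Zoe, phone:Dave, scarf:Mallory
Event 5 (swap phone<->bag: now phone:Zoe, bag:Dave). State: ticket:Zoe, bag:Dave, phone:Zoe, scarf:Mallory

Final state: ticket:Zoe, bag:Dave, phone:Zoe, scarf:Mallory
Mallory holds: scarf.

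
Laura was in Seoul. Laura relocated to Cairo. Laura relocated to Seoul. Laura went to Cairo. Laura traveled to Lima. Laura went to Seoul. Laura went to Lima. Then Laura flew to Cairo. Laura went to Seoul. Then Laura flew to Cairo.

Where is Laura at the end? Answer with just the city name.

Tracking Laura's location:
Start: Laura is in Seoul.
After move 1: Seoul -> Cairo. Laura is in Cairo.
After move 2: Cairo -> Seoul. Laura is in Seoul.
After move 3: Seoul -> Cairo. Laura is in Cairo.
After move 4: Cairo -> Lima. Laura is in Lima.
After move 5: Lima -> Seoul. Laura is in Seoul.
After move 6: Seoul -> Lima. Laura is in Lima.
After move 7: Lima -> Cairo. Laura is in Cairo.
After move 8: Cairo -> Seoul. Laura is in Seoul.
After move 9: Seoul -> Cairo. Laura is in Cairo.

Answer: Cairo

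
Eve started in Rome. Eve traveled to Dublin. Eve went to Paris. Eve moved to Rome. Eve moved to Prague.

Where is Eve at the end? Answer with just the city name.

Tracking Eve's location:
Start: Eve is in Rome.
After move 1: Rome -> Dublin. Eve is in Dublin.
After move 2: Dublin -> Paris. Eve is in Paris.
After move 3: Paris -> Rome. Eve is in Rome.
After move 4: Rome -> Prague. Eve is in Prague.

Answer: Prague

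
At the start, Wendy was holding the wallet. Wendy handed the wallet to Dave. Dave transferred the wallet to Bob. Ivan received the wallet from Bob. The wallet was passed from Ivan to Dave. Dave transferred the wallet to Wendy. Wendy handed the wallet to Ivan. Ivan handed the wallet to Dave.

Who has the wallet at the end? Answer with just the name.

Answer: Dave

Derivation:
Tracking the wallet through each event:
Start: Wendy has the wallet.
After event 1: Dave has the wallet.
After event 2: Bob has the wallet.
After event 3: Ivan has the wallet.
After event 4: Dave has the wallet.
After event 5: Wendy has the wallet.
After event 6: Ivan has the wallet.
After event 7: Dave has the wallet.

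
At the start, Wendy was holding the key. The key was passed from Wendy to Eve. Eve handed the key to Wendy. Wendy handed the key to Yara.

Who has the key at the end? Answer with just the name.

Answer: Yara

Derivation:
Tracking the key through each event:
Start: Wendy has the key.
After event 1: Eve has the key.
After event 2: Wendy has the key.
After event 3: Yara has the key.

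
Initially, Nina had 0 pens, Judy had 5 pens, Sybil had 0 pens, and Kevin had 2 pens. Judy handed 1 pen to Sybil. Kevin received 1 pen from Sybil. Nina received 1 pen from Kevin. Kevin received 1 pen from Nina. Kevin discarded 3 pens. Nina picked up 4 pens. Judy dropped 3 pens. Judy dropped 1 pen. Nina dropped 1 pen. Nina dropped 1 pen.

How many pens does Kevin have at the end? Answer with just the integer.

Tracking counts step by step:
Start: Nina=0, Judy=5, Sybil=0, Kevin=2
Event 1 (Judy -> Sybil, 1): Judy: 5 -> 4, Sybil: 0 -> 1. State: Nina=0, Judy=4, Sybil=1, Kevin=2
Event 2 (Sybil -> Kevin, 1): Sybil: 1 -> 0, Kevin: 2 -> 3. State: Nina=0, Judy=4, Sybil=0, Kevin=3
Event 3 (Kevin -> Nina, 1): Kevin: 3 -> 2, Nina: 0 -> 1. State: Nina=1, Judy=4, Sybil=0, Kevin=2
Event 4 (Nina -> Kevin, 1): Nina: 1 -> 0, Kevin: 2 -> 3. State: Nina=0, Judy=4, Sybil=0, Kevin=3
Event 5 (Kevin -3): Kevin: 3 -> 0. State: Nina=0, Judy=4, Sybil=0, Kevin=0
Event 6 (Nina +4): Nina: 0 -> 4. State: Nina=4, Judy=4, Sybil=0, Kevin=0
Event 7 (Judy -3): Judy: 4 -> 1. State: Nina=4, Judy=1, Sybil=0, Kevin=0
Event 8 (Judy -1): Judy: 1 -> 0. State: Nina=4, Judy=0, Sybil=0, Kevin=0
Event 9 (Nina -1): Nina: 4 -> 3. State: Nina=3, Judy=0, Sybil=0, Kevin=0
Event 10 (Nina -1): Nina: 3 -> 2. State: Nina=2, Judy=0, Sybil=0, Kevin=0

Kevin's final count: 0

Answer: 0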